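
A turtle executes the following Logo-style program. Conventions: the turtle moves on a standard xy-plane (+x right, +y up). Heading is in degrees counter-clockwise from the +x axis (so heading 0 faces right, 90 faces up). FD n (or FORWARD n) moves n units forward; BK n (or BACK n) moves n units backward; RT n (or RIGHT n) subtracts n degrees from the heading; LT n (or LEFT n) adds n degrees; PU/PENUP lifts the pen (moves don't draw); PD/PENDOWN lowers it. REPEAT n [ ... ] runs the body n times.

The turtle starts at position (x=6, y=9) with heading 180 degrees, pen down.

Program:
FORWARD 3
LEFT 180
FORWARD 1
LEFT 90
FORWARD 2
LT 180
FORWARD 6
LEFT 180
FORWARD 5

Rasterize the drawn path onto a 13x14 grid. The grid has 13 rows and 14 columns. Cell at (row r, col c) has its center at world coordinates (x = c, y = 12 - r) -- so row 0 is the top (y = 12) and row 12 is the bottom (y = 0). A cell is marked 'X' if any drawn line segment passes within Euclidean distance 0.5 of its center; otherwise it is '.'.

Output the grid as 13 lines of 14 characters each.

Segment 0: (6,9) -> (3,9)
Segment 1: (3,9) -> (4,9)
Segment 2: (4,9) -> (4,11)
Segment 3: (4,11) -> (4,5)
Segment 4: (4,5) -> (4,10)

Answer: ..............
....X.........
....X.........
...XXXX.......
....X.........
....X.........
....X.........
....X.........
..............
..............
..............
..............
..............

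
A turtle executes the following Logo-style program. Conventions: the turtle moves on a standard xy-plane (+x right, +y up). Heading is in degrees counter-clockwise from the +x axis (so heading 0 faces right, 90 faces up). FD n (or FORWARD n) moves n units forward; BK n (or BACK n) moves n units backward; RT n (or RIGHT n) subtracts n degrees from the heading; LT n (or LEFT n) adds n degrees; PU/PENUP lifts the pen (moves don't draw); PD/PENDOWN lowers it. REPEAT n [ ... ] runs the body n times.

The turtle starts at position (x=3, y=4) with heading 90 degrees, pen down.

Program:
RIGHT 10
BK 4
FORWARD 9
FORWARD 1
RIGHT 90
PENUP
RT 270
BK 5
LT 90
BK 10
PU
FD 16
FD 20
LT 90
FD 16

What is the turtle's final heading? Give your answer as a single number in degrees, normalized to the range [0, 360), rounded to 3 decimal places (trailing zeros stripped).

Answer: 260

Derivation:
Executing turtle program step by step:
Start: pos=(3,4), heading=90, pen down
RT 10: heading 90 -> 80
BK 4: (3,4) -> (2.305,0.061) [heading=80, draw]
FD 9: (2.305,0.061) -> (3.868,8.924) [heading=80, draw]
FD 1: (3.868,8.924) -> (4.042,9.909) [heading=80, draw]
RT 90: heading 80 -> 350
PU: pen up
RT 270: heading 350 -> 80
BK 5: (4.042,9.909) -> (3.174,4.985) [heading=80, move]
LT 90: heading 80 -> 170
BK 10: (3.174,4.985) -> (13.022,3.248) [heading=170, move]
PU: pen up
FD 16: (13.022,3.248) -> (-2.735,6.027) [heading=170, move]
FD 20: (-2.735,6.027) -> (-22.431,9.5) [heading=170, move]
LT 90: heading 170 -> 260
FD 16: (-22.431,9.5) -> (-25.21,-6.257) [heading=260, move]
Final: pos=(-25.21,-6.257), heading=260, 3 segment(s) drawn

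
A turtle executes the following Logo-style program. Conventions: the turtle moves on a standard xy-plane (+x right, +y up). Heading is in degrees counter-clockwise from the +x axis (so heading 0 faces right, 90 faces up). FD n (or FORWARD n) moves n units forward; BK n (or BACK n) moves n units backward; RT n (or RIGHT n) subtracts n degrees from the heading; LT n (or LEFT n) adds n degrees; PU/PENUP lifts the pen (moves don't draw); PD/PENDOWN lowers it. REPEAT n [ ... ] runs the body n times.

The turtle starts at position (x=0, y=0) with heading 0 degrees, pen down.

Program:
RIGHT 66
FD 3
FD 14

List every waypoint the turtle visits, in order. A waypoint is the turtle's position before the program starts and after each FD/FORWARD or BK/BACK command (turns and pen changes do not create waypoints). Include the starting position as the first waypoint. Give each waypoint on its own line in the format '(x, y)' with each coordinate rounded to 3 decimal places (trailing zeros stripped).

Answer: (0, 0)
(1.22, -2.741)
(6.915, -15.53)

Derivation:
Executing turtle program step by step:
Start: pos=(0,0), heading=0, pen down
RT 66: heading 0 -> 294
FD 3: (0,0) -> (1.22,-2.741) [heading=294, draw]
FD 14: (1.22,-2.741) -> (6.915,-15.53) [heading=294, draw]
Final: pos=(6.915,-15.53), heading=294, 2 segment(s) drawn
Waypoints (3 total):
(0, 0)
(1.22, -2.741)
(6.915, -15.53)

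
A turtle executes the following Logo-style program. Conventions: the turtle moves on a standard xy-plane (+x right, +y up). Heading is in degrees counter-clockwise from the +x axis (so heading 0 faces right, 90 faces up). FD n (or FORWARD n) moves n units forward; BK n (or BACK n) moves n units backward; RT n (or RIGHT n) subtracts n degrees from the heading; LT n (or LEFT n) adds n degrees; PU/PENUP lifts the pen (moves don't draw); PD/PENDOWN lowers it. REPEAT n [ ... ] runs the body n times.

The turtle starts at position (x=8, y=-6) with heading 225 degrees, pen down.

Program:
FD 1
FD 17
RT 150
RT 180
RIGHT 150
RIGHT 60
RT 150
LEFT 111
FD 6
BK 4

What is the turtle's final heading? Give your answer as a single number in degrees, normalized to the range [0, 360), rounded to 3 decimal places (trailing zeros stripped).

Answer: 6

Derivation:
Executing turtle program step by step:
Start: pos=(8,-6), heading=225, pen down
FD 1: (8,-6) -> (7.293,-6.707) [heading=225, draw]
FD 17: (7.293,-6.707) -> (-4.728,-18.728) [heading=225, draw]
RT 150: heading 225 -> 75
RT 180: heading 75 -> 255
RT 150: heading 255 -> 105
RT 60: heading 105 -> 45
RT 150: heading 45 -> 255
LT 111: heading 255 -> 6
FD 6: (-4.728,-18.728) -> (1.239,-18.101) [heading=6, draw]
BK 4: (1.239,-18.101) -> (-2.739,-18.519) [heading=6, draw]
Final: pos=(-2.739,-18.519), heading=6, 4 segment(s) drawn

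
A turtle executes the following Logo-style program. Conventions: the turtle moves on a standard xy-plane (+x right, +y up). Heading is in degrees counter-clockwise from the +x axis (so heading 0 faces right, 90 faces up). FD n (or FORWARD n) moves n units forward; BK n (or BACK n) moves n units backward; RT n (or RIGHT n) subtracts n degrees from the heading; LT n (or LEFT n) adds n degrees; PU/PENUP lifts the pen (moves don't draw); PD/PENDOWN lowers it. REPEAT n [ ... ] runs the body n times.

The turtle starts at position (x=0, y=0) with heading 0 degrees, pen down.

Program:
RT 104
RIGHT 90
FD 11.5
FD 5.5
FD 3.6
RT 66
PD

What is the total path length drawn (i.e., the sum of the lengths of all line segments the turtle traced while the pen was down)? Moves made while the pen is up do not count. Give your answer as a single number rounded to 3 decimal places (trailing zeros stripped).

Executing turtle program step by step:
Start: pos=(0,0), heading=0, pen down
RT 104: heading 0 -> 256
RT 90: heading 256 -> 166
FD 11.5: (0,0) -> (-11.158,2.782) [heading=166, draw]
FD 5.5: (-11.158,2.782) -> (-16.495,4.113) [heading=166, draw]
FD 3.6: (-16.495,4.113) -> (-19.988,4.984) [heading=166, draw]
RT 66: heading 166 -> 100
PD: pen down
Final: pos=(-19.988,4.984), heading=100, 3 segment(s) drawn

Segment lengths:
  seg 1: (0,0) -> (-11.158,2.782), length = 11.5
  seg 2: (-11.158,2.782) -> (-16.495,4.113), length = 5.5
  seg 3: (-16.495,4.113) -> (-19.988,4.984), length = 3.6
Total = 20.6

Answer: 20.6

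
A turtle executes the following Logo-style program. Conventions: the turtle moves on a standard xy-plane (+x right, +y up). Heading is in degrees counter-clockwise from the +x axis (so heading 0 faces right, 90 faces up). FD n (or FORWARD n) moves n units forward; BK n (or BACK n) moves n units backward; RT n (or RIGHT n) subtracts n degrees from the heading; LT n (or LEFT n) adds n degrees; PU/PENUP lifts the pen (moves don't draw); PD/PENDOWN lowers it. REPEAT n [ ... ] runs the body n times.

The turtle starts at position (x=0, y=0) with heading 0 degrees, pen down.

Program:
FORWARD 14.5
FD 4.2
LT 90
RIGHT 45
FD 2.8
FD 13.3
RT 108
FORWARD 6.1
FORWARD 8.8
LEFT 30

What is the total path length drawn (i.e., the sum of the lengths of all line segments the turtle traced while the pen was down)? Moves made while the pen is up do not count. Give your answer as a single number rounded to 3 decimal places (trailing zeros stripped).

Executing turtle program step by step:
Start: pos=(0,0), heading=0, pen down
FD 14.5: (0,0) -> (14.5,0) [heading=0, draw]
FD 4.2: (14.5,0) -> (18.7,0) [heading=0, draw]
LT 90: heading 0 -> 90
RT 45: heading 90 -> 45
FD 2.8: (18.7,0) -> (20.68,1.98) [heading=45, draw]
FD 13.3: (20.68,1.98) -> (30.084,11.384) [heading=45, draw]
RT 108: heading 45 -> 297
FD 6.1: (30.084,11.384) -> (32.854,5.949) [heading=297, draw]
FD 8.8: (32.854,5.949) -> (36.849,-1.892) [heading=297, draw]
LT 30: heading 297 -> 327
Final: pos=(36.849,-1.892), heading=327, 6 segment(s) drawn

Segment lengths:
  seg 1: (0,0) -> (14.5,0), length = 14.5
  seg 2: (14.5,0) -> (18.7,0), length = 4.2
  seg 3: (18.7,0) -> (20.68,1.98), length = 2.8
  seg 4: (20.68,1.98) -> (30.084,11.384), length = 13.3
  seg 5: (30.084,11.384) -> (32.854,5.949), length = 6.1
  seg 6: (32.854,5.949) -> (36.849,-1.892), length = 8.8
Total = 49.7

Answer: 49.7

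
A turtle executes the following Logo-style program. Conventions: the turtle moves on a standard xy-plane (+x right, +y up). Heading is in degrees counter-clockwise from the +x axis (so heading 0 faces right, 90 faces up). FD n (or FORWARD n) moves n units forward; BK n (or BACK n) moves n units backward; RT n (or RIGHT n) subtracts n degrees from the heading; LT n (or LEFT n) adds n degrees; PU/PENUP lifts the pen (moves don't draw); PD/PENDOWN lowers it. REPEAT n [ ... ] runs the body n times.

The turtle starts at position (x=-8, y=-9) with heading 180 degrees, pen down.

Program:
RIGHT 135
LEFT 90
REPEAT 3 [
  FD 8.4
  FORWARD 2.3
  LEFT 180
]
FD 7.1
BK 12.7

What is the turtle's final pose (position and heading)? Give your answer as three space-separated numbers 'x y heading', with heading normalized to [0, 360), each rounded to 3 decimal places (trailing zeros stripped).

Executing turtle program step by step:
Start: pos=(-8,-9), heading=180, pen down
RT 135: heading 180 -> 45
LT 90: heading 45 -> 135
REPEAT 3 [
  -- iteration 1/3 --
  FD 8.4: (-8,-9) -> (-13.94,-3.06) [heading=135, draw]
  FD 2.3: (-13.94,-3.06) -> (-15.566,-1.434) [heading=135, draw]
  LT 180: heading 135 -> 315
  -- iteration 2/3 --
  FD 8.4: (-15.566,-1.434) -> (-9.626,-7.374) [heading=315, draw]
  FD 2.3: (-9.626,-7.374) -> (-8,-9) [heading=315, draw]
  LT 180: heading 315 -> 135
  -- iteration 3/3 --
  FD 8.4: (-8,-9) -> (-13.94,-3.06) [heading=135, draw]
  FD 2.3: (-13.94,-3.06) -> (-15.566,-1.434) [heading=135, draw]
  LT 180: heading 135 -> 315
]
FD 7.1: (-15.566,-1.434) -> (-10.546,-6.454) [heading=315, draw]
BK 12.7: (-10.546,-6.454) -> (-19.526,2.526) [heading=315, draw]
Final: pos=(-19.526,2.526), heading=315, 8 segment(s) drawn

Answer: -19.526 2.526 315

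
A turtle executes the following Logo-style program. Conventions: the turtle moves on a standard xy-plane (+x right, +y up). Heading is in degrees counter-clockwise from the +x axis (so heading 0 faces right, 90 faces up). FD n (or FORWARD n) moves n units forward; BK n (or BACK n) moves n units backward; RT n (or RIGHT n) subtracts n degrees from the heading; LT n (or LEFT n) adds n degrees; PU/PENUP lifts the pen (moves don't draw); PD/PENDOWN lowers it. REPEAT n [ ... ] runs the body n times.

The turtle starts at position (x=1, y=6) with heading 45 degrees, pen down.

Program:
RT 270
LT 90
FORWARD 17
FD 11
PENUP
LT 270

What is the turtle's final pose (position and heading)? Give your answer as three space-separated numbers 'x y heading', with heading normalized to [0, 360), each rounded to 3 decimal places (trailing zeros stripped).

Executing turtle program step by step:
Start: pos=(1,6), heading=45, pen down
RT 270: heading 45 -> 135
LT 90: heading 135 -> 225
FD 17: (1,6) -> (-11.021,-6.021) [heading=225, draw]
FD 11: (-11.021,-6.021) -> (-18.799,-13.799) [heading=225, draw]
PU: pen up
LT 270: heading 225 -> 135
Final: pos=(-18.799,-13.799), heading=135, 2 segment(s) drawn

Answer: -18.799 -13.799 135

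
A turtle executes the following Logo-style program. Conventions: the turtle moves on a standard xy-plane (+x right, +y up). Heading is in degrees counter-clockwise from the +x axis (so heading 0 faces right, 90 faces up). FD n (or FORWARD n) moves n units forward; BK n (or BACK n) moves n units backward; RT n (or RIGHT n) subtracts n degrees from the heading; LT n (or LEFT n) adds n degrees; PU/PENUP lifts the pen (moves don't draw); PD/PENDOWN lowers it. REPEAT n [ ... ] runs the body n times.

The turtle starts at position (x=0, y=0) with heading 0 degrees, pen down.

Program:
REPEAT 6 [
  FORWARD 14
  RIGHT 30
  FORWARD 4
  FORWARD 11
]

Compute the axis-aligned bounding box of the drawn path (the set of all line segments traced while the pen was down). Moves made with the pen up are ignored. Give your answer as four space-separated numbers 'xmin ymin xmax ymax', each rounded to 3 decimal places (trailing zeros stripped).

Answer: -1 -108.229 53.615 0

Derivation:
Executing turtle program step by step:
Start: pos=(0,0), heading=0, pen down
REPEAT 6 [
  -- iteration 1/6 --
  FD 14: (0,0) -> (14,0) [heading=0, draw]
  RT 30: heading 0 -> 330
  FD 4: (14,0) -> (17.464,-2) [heading=330, draw]
  FD 11: (17.464,-2) -> (26.99,-7.5) [heading=330, draw]
  -- iteration 2/6 --
  FD 14: (26.99,-7.5) -> (39.115,-14.5) [heading=330, draw]
  RT 30: heading 330 -> 300
  FD 4: (39.115,-14.5) -> (41.115,-17.964) [heading=300, draw]
  FD 11: (41.115,-17.964) -> (46.615,-27.49) [heading=300, draw]
  -- iteration 3/6 --
  FD 14: (46.615,-27.49) -> (53.615,-39.615) [heading=300, draw]
  RT 30: heading 300 -> 270
  FD 4: (53.615,-39.615) -> (53.615,-43.615) [heading=270, draw]
  FD 11: (53.615,-43.615) -> (53.615,-54.615) [heading=270, draw]
  -- iteration 4/6 --
  FD 14: (53.615,-54.615) -> (53.615,-68.615) [heading=270, draw]
  RT 30: heading 270 -> 240
  FD 4: (53.615,-68.615) -> (51.615,-72.079) [heading=240, draw]
  FD 11: (51.615,-72.079) -> (46.115,-81.605) [heading=240, draw]
  -- iteration 5/6 --
  FD 14: (46.115,-81.605) -> (39.115,-93.729) [heading=240, draw]
  RT 30: heading 240 -> 210
  FD 4: (39.115,-93.729) -> (35.651,-95.729) [heading=210, draw]
  FD 11: (35.651,-95.729) -> (26.124,-101.229) [heading=210, draw]
  -- iteration 6/6 --
  FD 14: (26.124,-101.229) -> (14,-108.229) [heading=210, draw]
  RT 30: heading 210 -> 180
  FD 4: (14,-108.229) -> (10,-108.229) [heading=180, draw]
  FD 11: (10,-108.229) -> (-1,-108.229) [heading=180, draw]
]
Final: pos=(-1,-108.229), heading=180, 18 segment(s) drawn

Segment endpoints: x in {-1, 0, 10, 14, 17.464, 26.124, 26.99, 35.651, 39.115, 41.115, 46.115, 46.615, 51.615, 53.615}, y in {-108.229, -101.229, -95.729, -93.729, -81.605, -72.079, -68.615, -54.615, -43.615, -39.615, -27.49, -17.964, -14.5, -7.5, -2, 0}
xmin=-1, ymin=-108.229, xmax=53.615, ymax=0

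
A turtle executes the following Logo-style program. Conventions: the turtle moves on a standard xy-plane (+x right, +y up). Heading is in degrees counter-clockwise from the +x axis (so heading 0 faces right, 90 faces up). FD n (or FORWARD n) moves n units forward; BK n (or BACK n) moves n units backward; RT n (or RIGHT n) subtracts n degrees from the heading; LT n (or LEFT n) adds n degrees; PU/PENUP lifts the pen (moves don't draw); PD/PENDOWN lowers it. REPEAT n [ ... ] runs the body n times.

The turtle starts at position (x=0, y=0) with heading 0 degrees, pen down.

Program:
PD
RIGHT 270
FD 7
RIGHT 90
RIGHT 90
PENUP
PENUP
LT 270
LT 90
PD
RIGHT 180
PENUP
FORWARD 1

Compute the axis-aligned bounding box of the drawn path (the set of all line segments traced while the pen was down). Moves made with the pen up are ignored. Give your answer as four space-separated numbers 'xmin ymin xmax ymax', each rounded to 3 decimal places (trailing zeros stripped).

Answer: 0 0 0 7

Derivation:
Executing turtle program step by step:
Start: pos=(0,0), heading=0, pen down
PD: pen down
RT 270: heading 0 -> 90
FD 7: (0,0) -> (0,7) [heading=90, draw]
RT 90: heading 90 -> 0
RT 90: heading 0 -> 270
PU: pen up
PU: pen up
LT 270: heading 270 -> 180
LT 90: heading 180 -> 270
PD: pen down
RT 180: heading 270 -> 90
PU: pen up
FD 1: (0,7) -> (0,8) [heading=90, move]
Final: pos=(0,8), heading=90, 1 segment(s) drawn

Segment endpoints: x in {0, 0}, y in {0, 7}
xmin=0, ymin=0, xmax=0, ymax=7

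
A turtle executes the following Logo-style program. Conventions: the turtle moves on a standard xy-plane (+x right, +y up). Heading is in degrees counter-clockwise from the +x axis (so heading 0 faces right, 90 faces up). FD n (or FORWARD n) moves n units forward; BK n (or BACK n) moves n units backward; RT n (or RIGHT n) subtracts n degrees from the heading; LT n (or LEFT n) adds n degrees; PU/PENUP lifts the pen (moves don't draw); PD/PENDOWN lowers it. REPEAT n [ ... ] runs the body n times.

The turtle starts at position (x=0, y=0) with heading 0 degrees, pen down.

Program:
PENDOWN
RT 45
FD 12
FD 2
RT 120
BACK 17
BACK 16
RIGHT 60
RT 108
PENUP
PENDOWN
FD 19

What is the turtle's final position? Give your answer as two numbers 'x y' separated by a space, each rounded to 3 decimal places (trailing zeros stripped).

Executing turtle program step by step:
Start: pos=(0,0), heading=0, pen down
PD: pen down
RT 45: heading 0 -> 315
FD 12: (0,0) -> (8.485,-8.485) [heading=315, draw]
FD 2: (8.485,-8.485) -> (9.899,-9.899) [heading=315, draw]
RT 120: heading 315 -> 195
BK 17: (9.899,-9.899) -> (26.32,-5.5) [heading=195, draw]
BK 16: (26.32,-5.5) -> (41.775,-1.358) [heading=195, draw]
RT 60: heading 195 -> 135
RT 108: heading 135 -> 27
PU: pen up
PD: pen down
FD 19: (41.775,-1.358) -> (58.704,7.267) [heading=27, draw]
Final: pos=(58.704,7.267), heading=27, 5 segment(s) drawn

Answer: 58.704 7.267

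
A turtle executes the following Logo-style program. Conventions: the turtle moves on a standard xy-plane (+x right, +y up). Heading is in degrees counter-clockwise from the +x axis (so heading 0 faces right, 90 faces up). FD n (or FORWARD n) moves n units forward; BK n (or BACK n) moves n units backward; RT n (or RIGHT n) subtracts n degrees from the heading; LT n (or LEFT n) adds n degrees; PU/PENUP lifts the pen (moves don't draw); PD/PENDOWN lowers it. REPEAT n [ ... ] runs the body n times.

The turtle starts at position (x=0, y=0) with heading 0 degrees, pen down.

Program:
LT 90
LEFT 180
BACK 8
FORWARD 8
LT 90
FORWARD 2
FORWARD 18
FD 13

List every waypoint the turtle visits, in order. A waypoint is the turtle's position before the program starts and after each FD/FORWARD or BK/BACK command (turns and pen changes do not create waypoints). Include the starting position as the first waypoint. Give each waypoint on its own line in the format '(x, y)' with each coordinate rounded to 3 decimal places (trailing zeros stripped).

Executing turtle program step by step:
Start: pos=(0,0), heading=0, pen down
LT 90: heading 0 -> 90
LT 180: heading 90 -> 270
BK 8: (0,0) -> (0,8) [heading=270, draw]
FD 8: (0,8) -> (0,0) [heading=270, draw]
LT 90: heading 270 -> 0
FD 2: (0,0) -> (2,0) [heading=0, draw]
FD 18: (2,0) -> (20,0) [heading=0, draw]
FD 13: (20,0) -> (33,0) [heading=0, draw]
Final: pos=(33,0), heading=0, 5 segment(s) drawn
Waypoints (6 total):
(0, 0)
(0, 8)
(0, 0)
(2, 0)
(20, 0)
(33, 0)

Answer: (0, 0)
(0, 8)
(0, 0)
(2, 0)
(20, 0)
(33, 0)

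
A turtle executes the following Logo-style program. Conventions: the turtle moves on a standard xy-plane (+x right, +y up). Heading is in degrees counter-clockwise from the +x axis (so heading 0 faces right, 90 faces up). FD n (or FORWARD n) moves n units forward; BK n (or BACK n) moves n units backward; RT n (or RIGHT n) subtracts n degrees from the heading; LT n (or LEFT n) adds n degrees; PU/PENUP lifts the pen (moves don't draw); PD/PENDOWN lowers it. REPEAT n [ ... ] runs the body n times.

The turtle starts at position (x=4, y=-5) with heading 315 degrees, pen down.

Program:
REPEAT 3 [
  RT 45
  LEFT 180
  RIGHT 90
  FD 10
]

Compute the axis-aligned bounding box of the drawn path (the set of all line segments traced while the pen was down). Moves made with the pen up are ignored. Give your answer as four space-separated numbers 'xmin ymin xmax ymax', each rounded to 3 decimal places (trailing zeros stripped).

Answer: 4 -5 21.071 12.071

Derivation:
Executing turtle program step by step:
Start: pos=(4,-5), heading=315, pen down
REPEAT 3 [
  -- iteration 1/3 --
  RT 45: heading 315 -> 270
  LT 180: heading 270 -> 90
  RT 90: heading 90 -> 0
  FD 10: (4,-5) -> (14,-5) [heading=0, draw]
  -- iteration 2/3 --
  RT 45: heading 0 -> 315
  LT 180: heading 315 -> 135
  RT 90: heading 135 -> 45
  FD 10: (14,-5) -> (21.071,2.071) [heading=45, draw]
  -- iteration 3/3 --
  RT 45: heading 45 -> 0
  LT 180: heading 0 -> 180
  RT 90: heading 180 -> 90
  FD 10: (21.071,2.071) -> (21.071,12.071) [heading=90, draw]
]
Final: pos=(21.071,12.071), heading=90, 3 segment(s) drawn

Segment endpoints: x in {4, 14, 21.071, 21.071}, y in {-5, -5, 2.071, 12.071}
xmin=4, ymin=-5, xmax=21.071, ymax=12.071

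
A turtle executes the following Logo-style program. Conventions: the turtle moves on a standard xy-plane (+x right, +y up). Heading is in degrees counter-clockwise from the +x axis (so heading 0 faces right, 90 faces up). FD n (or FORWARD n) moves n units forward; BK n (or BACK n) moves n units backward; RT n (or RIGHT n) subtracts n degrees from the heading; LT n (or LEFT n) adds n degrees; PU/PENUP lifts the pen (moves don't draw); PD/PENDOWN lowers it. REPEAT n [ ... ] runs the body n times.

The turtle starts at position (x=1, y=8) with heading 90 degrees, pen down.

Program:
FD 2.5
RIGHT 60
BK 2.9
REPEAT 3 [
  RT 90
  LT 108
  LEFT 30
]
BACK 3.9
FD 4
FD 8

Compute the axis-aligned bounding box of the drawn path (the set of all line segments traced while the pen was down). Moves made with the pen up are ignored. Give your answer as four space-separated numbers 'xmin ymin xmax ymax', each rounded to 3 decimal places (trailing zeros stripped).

Executing turtle program step by step:
Start: pos=(1,8), heading=90, pen down
FD 2.5: (1,8) -> (1,10.5) [heading=90, draw]
RT 60: heading 90 -> 30
BK 2.9: (1,10.5) -> (-1.511,9.05) [heading=30, draw]
REPEAT 3 [
  -- iteration 1/3 --
  RT 90: heading 30 -> 300
  LT 108: heading 300 -> 48
  LT 30: heading 48 -> 78
  -- iteration 2/3 --
  RT 90: heading 78 -> 348
  LT 108: heading 348 -> 96
  LT 30: heading 96 -> 126
  -- iteration 3/3 --
  RT 90: heading 126 -> 36
  LT 108: heading 36 -> 144
  LT 30: heading 144 -> 174
]
BK 3.9: (-1.511,9.05) -> (2.367,8.642) [heading=174, draw]
FD 4: (2.367,8.642) -> (-1.611,9.06) [heading=174, draw]
FD 8: (-1.611,9.06) -> (-9.567,9.897) [heading=174, draw]
Final: pos=(-9.567,9.897), heading=174, 5 segment(s) drawn

Segment endpoints: x in {-9.567, -1.611, -1.511, 1, 1, 2.367}, y in {8, 8.642, 9.05, 9.06, 9.897, 10.5}
xmin=-9.567, ymin=8, xmax=2.367, ymax=10.5

Answer: -9.567 8 2.367 10.5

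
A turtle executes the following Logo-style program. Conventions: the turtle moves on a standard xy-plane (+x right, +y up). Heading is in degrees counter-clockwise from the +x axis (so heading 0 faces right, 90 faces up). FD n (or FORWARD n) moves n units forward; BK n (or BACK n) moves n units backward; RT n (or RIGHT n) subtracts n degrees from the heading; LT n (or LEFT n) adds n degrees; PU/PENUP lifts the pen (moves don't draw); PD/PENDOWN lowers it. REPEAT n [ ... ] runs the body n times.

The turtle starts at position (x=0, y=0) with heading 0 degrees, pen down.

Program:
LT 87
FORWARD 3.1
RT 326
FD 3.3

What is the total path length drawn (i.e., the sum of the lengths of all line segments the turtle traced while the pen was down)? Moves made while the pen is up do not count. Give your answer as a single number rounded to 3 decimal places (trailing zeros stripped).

Answer: 6.4

Derivation:
Executing turtle program step by step:
Start: pos=(0,0), heading=0, pen down
LT 87: heading 0 -> 87
FD 3.1: (0,0) -> (0.162,3.096) [heading=87, draw]
RT 326: heading 87 -> 121
FD 3.3: (0.162,3.096) -> (-1.537,5.924) [heading=121, draw]
Final: pos=(-1.537,5.924), heading=121, 2 segment(s) drawn

Segment lengths:
  seg 1: (0,0) -> (0.162,3.096), length = 3.1
  seg 2: (0.162,3.096) -> (-1.537,5.924), length = 3.3
Total = 6.4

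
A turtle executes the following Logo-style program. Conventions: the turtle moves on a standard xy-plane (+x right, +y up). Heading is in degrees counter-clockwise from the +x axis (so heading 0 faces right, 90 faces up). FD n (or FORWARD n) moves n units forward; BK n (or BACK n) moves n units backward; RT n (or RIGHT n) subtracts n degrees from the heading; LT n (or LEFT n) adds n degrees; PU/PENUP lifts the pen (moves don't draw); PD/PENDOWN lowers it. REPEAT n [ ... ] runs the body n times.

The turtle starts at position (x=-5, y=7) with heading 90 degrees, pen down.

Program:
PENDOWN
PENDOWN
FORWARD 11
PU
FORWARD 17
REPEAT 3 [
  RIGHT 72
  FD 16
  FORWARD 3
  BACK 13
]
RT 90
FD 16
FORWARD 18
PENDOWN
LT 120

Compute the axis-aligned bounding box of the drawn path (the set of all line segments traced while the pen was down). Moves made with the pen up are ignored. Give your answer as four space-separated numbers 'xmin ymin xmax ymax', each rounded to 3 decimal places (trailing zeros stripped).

Answer: -5 7 -5 18

Derivation:
Executing turtle program step by step:
Start: pos=(-5,7), heading=90, pen down
PD: pen down
PD: pen down
FD 11: (-5,7) -> (-5,18) [heading=90, draw]
PU: pen up
FD 17: (-5,18) -> (-5,35) [heading=90, move]
REPEAT 3 [
  -- iteration 1/3 --
  RT 72: heading 90 -> 18
  FD 16: (-5,35) -> (10.217,39.944) [heading=18, move]
  FD 3: (10.217,39.944) -> (13.07,40.871) [heading=18, move]
  BK 13: (13.07,40.871) -> (0.706,36.854) [heading=18, move]
  -- iteration 2/3 --
  RT 72: heading 18 -> 306
  FD 16: (0.706,36.854) -> (10.111,23.91) [heading=306, move]
  FD 3: (10.111,23.91) -> (11.874,21.483) [heading=306, move]
  BK 13: (11.874,21.483) -> (4.233,32) [heading=306, move]
  -- iteration 3/3 --
  RT 72: heading 306 -> 234
  FD 16: (4.233,32) -> (-5.172,19.056) [heading=234, move]
  FD 3: (-5.172,19.056) -> (-6.935,16.629) [heading=234, move]
  BK 13: (-6.935,16.629) -> (0.706,27.146) [heading=234, move]
]
RT 90: heading 234 -> 144
FD 16: (0.706,27.146) -> (-12.238,36.55) [heading=144, move]
FD 18: (-12.238,36.55) -> (-26.8,47.131) [heading=144, move]
PD: pen down
LT 120: heading 144 -> 264
Final: pos=(-26.8,47.131), heading=264, 1 segment(s) drawn

Segment endpoints: x in {-5, -5}, y in {7, 18}
xmin=-5, ymin=7, xmax=-5, ymax=18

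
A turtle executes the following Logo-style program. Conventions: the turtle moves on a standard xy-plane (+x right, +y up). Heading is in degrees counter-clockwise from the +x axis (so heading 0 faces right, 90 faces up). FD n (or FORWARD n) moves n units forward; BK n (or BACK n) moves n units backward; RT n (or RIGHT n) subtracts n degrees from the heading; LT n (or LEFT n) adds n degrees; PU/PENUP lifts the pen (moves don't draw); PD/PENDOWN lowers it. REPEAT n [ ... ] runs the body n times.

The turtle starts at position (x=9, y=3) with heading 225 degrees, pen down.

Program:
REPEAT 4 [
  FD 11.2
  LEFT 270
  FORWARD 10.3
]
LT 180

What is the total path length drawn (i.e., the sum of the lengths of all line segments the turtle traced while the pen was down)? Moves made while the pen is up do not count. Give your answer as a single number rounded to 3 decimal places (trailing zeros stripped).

Answer: 86

Derivation:
Executing turtle program step by step:
Start: pos=(9,3), heading=225, pen down
REPEAT 4 [
  -- iteration 1/4 --
  FD 11.2: (9,3) -> (1.08,-4.92) [heading=225, draw]
  LT 270: heading 225 -> 135
  FD 10.3: (1.08,-4.92) -> (-6.203,2.364) [heading=135, draw]
  -- iteration 2/4 --
  FD 11.2: (-6.203,2.364) -> (-14.122,10.283) [heading=135, draw]
  LT 270: heading 135 -> 45
  FD 10.3: (-14.122,10.283) -> (-6.839,17.566) [heading=45, draw]
  -- iteration 3/4 --
  FD 11.2: (-6.839,17.566) -> (1.08,25.486) [heading=45, draw]
  LT 270: heading 45 -> 315
  FD 10.3: (1.08,25.486) -> (8.364,18.203) [heading=315, draw]
  -- iteration 4/4 --
  FD 11.2: (8.364,18.203) -> (16.283,10.283) [heading=315, draw]
  LT 270: heading 315 -> 225
  FD 10.3: (16.283,10.283) -> (9,3) [heading=225, draw]
]
LT 180: heading 225 -> 45
Final: pos=(9,3), heading=45, 8 segment(s) drawn

Segment lengths:
  seg 1: (9,3) -> (1.08,-4.92), length = 11.2
  seg 2: (1.08,-4.92) -> (-6.203,2.364), length = 10.3
  seg 3: (-6.203,2.364) -> (-14.122,10.283), length = 11.2
  seg 4: (-14.122,10.283) -> (-6.839,17.566), length = 10.3
  seg 5: (-6.839,17.566) -> (1.08,25.486), length = 11.2
  seg 6: (1.08,25.486) -> (8.364,18.203), length = 10.3
  seg 7: (8.364,18.203) -> (16.283,10.283), length = 11.2
  seg 8: (16.283,10.283) -> (9,3), length = 10.3
Total = 86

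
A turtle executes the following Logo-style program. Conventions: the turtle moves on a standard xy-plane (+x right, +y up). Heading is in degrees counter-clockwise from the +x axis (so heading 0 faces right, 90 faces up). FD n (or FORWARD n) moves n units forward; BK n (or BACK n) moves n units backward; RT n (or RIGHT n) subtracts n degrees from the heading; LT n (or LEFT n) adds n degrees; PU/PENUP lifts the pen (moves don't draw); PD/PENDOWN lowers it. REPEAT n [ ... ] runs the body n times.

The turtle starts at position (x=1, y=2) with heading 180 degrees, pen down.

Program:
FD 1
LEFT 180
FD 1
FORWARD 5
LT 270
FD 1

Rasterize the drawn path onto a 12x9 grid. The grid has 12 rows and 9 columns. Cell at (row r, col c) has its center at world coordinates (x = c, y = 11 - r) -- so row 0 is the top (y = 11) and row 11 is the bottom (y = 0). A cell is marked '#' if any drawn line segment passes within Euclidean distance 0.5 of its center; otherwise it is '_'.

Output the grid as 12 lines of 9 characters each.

Answer: _________
_________
_________
_________
_________
_________
_________
_________
_________
#######__
______#__
_________

Derivation:
Segment 0: (1,2) -> (0,2)
Segment 1: (0,2) -> (1,2)
Segment 2: (1,2) -> (6,2)
Segment 3: (6,2) -> (6,1)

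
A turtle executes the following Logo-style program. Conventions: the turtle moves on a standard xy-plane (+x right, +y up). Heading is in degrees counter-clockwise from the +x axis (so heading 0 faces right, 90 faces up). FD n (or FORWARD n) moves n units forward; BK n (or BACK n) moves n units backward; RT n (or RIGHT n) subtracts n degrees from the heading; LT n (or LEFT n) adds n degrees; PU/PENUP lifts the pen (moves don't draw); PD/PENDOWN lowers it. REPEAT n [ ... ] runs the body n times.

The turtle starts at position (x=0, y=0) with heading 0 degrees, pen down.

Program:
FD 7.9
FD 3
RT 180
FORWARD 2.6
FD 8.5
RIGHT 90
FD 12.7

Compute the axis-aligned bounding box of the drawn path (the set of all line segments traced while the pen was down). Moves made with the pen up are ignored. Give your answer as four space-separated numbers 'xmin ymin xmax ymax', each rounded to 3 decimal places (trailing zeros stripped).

Executing turtle program step by step:
Start: pos=(0,0), heading=0, pen down
FD 7.9: (0,0) -> (7.9,0) [heading=0, draw]
FD 3: (7.9,0) -> (10.9,0) [heading=0, draw]
RT 180: heading 0 -> 180
FD 2.6: (10.9,0) -> (8.3,0) [heading=180, draw]
FD 8.5: (8.3,0) -> (-0.2,0) [heading=180, draw]
RT 90: heading 180 -> 90
FD 12.7: (-0.2,0) -> (-0.2,12.7) [heading=90, draw]
Final: pos=(-0.2,12.7), heading=90, 5 segment(s) drawn

Segment endpoints: x in {-0.2, -0.2, 0, 7.9, 8.3, 10.9}, y in {0, 0, 0, 12.7}
xmin=-0.2, ymin=0, xmax=10.9, ymax=12.7

Answer: -0.2 0 10.9 12.7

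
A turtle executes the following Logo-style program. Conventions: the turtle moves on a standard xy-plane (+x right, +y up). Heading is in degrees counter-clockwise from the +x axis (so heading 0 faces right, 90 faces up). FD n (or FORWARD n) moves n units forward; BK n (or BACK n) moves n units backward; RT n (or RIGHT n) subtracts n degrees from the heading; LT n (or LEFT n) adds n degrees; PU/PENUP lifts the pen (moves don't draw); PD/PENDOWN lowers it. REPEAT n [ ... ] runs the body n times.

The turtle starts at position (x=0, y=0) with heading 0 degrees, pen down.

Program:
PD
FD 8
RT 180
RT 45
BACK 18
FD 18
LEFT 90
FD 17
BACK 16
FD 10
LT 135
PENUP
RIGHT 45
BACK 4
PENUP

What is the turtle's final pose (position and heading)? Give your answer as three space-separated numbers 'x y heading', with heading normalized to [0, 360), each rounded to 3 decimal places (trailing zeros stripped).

Answer: -2.607 -4.95 315

Derivation:
Executing turtle program step by step:
Start: pos=(0,0), heading=0, pen down
PD: pen down
FD 8: (0,0) -> (8,0) [heading=0, draw]
RT 180: heading 0 -> 180
RT 45: heading 180 -> 135
BK 18: (8,0) -> (20.728,-12.728) [heading=135, draw]
FD 18: (20.728,-12.728) -> (8,0) [heading=135, draw]
LT 90: heading 135 -> 225
FD 17: (8,0) -> (-4.021,-12.021) [heading=225, draw]
BK 16: (-4.021,-12.021) -> (7.293,-0.707) [heading=225, draw]
FD 10: (7.293,-0.707) -> (0.222,-7.778) [heading=225, draw]
LT 135: heading 225 -> 0
PU: pen up
RT 45: heading 0 -> 315
BK 4: (0.222,-7.778) -> (-2.607,-4.95) [heading=315, move]
PU: pen up
Final: pos=(-2.607,-4.95), heading=315, 6 segment(s) drawn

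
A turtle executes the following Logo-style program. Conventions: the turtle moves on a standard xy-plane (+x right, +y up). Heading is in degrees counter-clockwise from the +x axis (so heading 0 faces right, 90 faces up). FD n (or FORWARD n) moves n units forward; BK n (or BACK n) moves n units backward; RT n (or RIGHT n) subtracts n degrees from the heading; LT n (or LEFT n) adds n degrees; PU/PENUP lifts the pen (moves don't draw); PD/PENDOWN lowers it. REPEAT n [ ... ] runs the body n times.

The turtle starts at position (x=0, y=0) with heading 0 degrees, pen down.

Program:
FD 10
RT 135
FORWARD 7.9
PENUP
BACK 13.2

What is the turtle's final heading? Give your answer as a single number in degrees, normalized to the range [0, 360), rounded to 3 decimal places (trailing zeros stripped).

Executing turtle program step by step:
Start: pos=(0,0), heading=0, pen down
FD 10: (0,0) -> (10,0) [heading=0, draw]
RT 135: heading 0 -> 225
FD 7.9: (10,0) -> (4.414,-5.586) [heading=225, draw]
PU: pen up
BK 13.2: (4.414,-5.586) -> (13.748,3.748) [heading=225, move]
Final: pos=(13.748,3.748), heading=225, 2 segment(s) drawn

Answer: 225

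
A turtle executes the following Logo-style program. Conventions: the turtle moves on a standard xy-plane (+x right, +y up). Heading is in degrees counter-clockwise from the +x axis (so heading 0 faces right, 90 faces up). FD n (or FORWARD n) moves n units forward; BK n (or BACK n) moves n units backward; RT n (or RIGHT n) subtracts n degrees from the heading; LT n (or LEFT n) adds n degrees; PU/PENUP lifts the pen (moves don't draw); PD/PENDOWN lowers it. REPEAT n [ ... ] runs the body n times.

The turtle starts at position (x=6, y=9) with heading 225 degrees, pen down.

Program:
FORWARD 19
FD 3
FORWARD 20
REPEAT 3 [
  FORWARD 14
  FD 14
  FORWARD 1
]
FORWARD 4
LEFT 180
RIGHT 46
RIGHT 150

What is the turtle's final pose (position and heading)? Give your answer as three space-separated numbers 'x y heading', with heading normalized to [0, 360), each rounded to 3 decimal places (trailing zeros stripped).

Executing turtle program step by step:
Start: pos=(6,9), heading=225, pen down
FD 19: (6,9) -> (-7.435,-4.435) [heading=225, draw]
FD 3: (-7.435,-4.435) -> (-9.556,-6.556) [heading=225, draw]
FD 20: (-9.556,-6.556) -> (-23.698,-20.698) [heading=225, draw]
REPEAT 3 [
  -- iteration 1/3 --
  FD 14: (-23.698,-20.698) -> (-33.598,-30.598) [heading=225, draw]
  FD 14: (-33.598,-30.598) -> (-43.497,-40.497) [heading=225, draw]
  FD 1: (-43.497,-40.497) -> (-44.205,-41.205) [heading=225, draw]
  -- iteration 2/3 --
  FD 14: (-44.205,-41.205) -> (-54.104,-51.104) [heading=225, draw]
  FD 14: (-54.104,-51.104) -> (-64.004,-61.004) [heading=225, draw]
  FD 1: (-64.004,-61.004) -> (-64.711,-61.711) [heading=225, draw]
  -- iteration 3/3 --
  FD 14: (-64.711,-61.711) -> (-74.61,-71.61) [heading=225, draw]
  FD 14: (-74.61,-71.61) -> (-84.51,-81.51) [heading=225, draw]
  FD 1: (-84.51,-81.51) -> (-85.217,-82.217) [heading=225, draw]
]
FD 4: (-85.217,-82.217) -> (-88.045,-85.045) [heading=225, draw]
LT 180: heading 225 -> 45
RT 46: heading 45 -> 359
RT 150: heading 359 -> 209
Final: pos=(-88.045,-85.045), heading=209, 13 segment(s) drawn

Answer: -88.045 -85.045 209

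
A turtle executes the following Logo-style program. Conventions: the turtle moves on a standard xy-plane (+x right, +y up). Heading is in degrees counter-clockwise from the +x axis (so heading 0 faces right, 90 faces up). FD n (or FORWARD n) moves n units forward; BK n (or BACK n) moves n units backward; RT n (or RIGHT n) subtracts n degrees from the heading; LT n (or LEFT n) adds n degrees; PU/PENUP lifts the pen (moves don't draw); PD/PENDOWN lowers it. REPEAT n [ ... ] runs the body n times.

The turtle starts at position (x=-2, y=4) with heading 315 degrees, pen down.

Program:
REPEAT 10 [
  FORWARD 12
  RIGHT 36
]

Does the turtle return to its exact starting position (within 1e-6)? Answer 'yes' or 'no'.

Executing turtle program step by step:
Start: pos=(-2,4), heading=315, pen down
REPEAT 10 [
  -- iteration 1/10 --
  FD 12: (-2,4) -> (6.485,-4.485) [heading=315, draw]
  RT 36: heading 315 -> 279
  -- iteration 2/10 --
  FD 12: (6.485,-4.485) -> (8.362,-16.338) [heading=279, draw]
  RT 36: heading 279 -> 243
  -- iteration 3/10 --
  FD 12: (8.362,-16.338) -> (2.915,-27.03) [heading=243, draw]
  RT 36: heading 243 -> 207
  -- iteration 4/10 --
  FD 12: (2.915,-27.03) -> (-7.777,-32.478) [heading=207, draw]
  RT 36: heading 207 -> 171
  -- iteration 5/10 --
  FD 12: (-7.777,-32.478) -> (-19.63,-30.6) [heading=171, draw]
  RT 36: heading 171 -> 135
  -- iteration 6/10 --
  FD 12: (-19.63,-30.6) -> (-28.115,-22.115) [heading=135, draw]
  RT 36: heading 135 -> 99
  -- iteration 7/10 --
  FD 12: (-28.115,-22.115) -> (-29.992,-10.263) [heading=99, draw]
  RT 36: heading 99 -> 63
  -- iteration 8/10 --
  FD 12: (-29.992,-10.263) -> (-24.544,0.429) [heading=63, draw]
  RT 36: heading 63 -> 27
  -- iteration 9/10 --
  FD 12: (-24.544,0.429) -> (-13.852,5.877) [heading=27, draw]
  RT 36: heading 27 -> 351
  -- iteration 10/10 --
  FD 12: (-13.852,5.877) -> (-2,4) [heading=351, draw]
  RT 36: heading 351 -> 315
]
Final: pos=(-2,4), heading=315, 10 segment(s) drawn

Start position: (-2, 4)
Final position: (-2, 4)
Distance = 0; < 1e-6 -> CLOSED

Answer: yes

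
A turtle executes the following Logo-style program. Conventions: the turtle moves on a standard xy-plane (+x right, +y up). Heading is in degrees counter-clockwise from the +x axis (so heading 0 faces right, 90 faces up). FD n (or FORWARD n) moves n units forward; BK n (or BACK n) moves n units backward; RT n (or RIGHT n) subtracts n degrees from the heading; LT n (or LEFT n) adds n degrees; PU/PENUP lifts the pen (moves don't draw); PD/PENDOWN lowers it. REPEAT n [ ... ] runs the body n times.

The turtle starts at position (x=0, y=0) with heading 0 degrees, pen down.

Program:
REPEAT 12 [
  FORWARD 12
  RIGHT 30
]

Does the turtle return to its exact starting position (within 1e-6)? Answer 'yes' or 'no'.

Answer: yes

Derivation:
Executing turtle program step by step:
Start: pos=(0,0), heading=0, pen down
REPEAT 12 [
  -- iteration 1/12 --
  FD 12: (0,0) -> (12,0) [heading=0, draw]
  RT 30: heading 0 -> 330
  -- iteration 2/12 --
  FD 12: (12,0) -> (22.392,-6) [heading=330, draw]
  RT 30: heading 330 -> 300
  -- iteration 3/12 --
  FD 12: (22.392,-6) -> (28.392,-16.392) [heading=300, draw]
  RT 30: heading 300 -> 270
  -- iteration 4/12 --
  FD 12: (28.392,-16.392) -> (28.392,-28.392) [heading=270, draw]
  RT 30: heading 270 -> 240
  -- iteration 5/12 --
  FD 12: (28.392,-28.392) -> (22.392,-38.785) [heading=240, draw]
  RT 30: heading 240 -> 210
  -- iteration 6/12 --
  FD 12: (22.392,-38.785) -> (12,-44.785) [heading=210, draw]
  RT 30: heading 210 -> 180
  -- iteration 7/12 --
  FD 12: (12,-44.785) -> (0,-44.785) [heading=180, draw]
  RT 30: heading 180 -> 150
  -- iteration 8/12 --
  FD 12: (0,-44.785) -> (-10.392,-38.785) [heading=150, draw]
  RT 30: heading 150 -> 120
  -- iteration 9/12 --
  FD 12: (-10.392,-38.785) -> (-16.392,-28.392) [heading=120, draw]
  RT 30: heading 120 -> 90
  -- iteration 10/12 --
  FD 12: (-16.392,-28.392) -> (-16.392,-16.392) [heading=90, draw]
  RT 30: heading 90 -> 60
  -- iteration 11/12 --
  FD 12: (-16.392,-16.392) -> (-10.392,-6) [heading=60, draw]
  RT 30: heading 60 -> 30
  -- iteration 12/12 --
  FD 12: (-10.392,-6) -> (0,0) [heading=30, draw]
  RT 30: heading 30 -> 0
]
Final: pos=(0,0), heading=0, 12 segment(s) drawn

Start position: (0, 0)
Final position: (0, 0)
Distance = 0; < 1e-6 -> CLOSED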